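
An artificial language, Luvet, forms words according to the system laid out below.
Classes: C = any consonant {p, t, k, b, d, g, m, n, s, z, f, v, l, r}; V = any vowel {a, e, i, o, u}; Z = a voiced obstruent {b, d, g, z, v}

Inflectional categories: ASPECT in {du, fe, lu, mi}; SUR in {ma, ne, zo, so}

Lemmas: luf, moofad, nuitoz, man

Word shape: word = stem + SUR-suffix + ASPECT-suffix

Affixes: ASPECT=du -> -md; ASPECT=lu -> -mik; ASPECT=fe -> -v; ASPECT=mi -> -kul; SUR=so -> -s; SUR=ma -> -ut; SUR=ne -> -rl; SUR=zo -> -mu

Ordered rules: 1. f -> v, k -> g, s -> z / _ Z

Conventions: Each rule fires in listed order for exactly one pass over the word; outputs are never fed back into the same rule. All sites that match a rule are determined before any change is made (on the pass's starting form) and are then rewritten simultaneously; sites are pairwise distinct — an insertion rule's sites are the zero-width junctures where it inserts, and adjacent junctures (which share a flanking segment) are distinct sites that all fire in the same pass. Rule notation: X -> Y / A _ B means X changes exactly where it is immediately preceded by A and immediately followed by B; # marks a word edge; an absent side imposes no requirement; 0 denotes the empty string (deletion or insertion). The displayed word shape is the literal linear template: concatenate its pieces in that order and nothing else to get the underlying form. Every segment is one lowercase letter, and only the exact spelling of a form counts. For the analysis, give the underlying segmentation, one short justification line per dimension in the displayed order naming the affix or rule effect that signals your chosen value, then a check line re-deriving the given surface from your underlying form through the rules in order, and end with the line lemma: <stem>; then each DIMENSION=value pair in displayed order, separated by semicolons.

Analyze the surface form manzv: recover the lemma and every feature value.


underlying: man-s-v
ASPECT=fe - signalled by the affix -v
SUR=so - signalled by the affix -s
check: mansv -> manzv
lemma: man; ASPECT=fe; SUR=so


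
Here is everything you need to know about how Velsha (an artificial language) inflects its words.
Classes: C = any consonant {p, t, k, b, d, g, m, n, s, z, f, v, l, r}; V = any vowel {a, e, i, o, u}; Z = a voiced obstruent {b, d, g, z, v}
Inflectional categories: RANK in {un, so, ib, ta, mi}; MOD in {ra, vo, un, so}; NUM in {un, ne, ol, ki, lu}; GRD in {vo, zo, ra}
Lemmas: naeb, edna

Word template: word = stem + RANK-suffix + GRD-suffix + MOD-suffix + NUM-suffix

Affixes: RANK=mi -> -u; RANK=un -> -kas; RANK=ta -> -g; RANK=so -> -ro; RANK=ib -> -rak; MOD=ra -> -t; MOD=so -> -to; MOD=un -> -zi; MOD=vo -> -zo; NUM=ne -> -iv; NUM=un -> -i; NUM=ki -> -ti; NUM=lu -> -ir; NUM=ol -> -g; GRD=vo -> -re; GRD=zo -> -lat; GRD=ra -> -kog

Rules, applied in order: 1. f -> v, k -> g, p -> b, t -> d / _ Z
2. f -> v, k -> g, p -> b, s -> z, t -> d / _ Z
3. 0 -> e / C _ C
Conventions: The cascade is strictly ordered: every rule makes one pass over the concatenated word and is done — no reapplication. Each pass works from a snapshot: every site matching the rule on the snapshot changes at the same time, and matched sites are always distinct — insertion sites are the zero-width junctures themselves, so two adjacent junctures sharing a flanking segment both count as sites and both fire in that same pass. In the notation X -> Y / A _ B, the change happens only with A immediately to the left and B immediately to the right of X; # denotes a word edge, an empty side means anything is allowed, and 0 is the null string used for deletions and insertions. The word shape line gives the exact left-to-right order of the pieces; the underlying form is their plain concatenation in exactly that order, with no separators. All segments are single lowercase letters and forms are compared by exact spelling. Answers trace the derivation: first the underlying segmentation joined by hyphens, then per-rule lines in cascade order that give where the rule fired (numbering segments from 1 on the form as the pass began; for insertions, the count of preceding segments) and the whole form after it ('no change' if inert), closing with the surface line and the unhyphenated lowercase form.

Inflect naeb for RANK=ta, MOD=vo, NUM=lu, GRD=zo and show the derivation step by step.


underlying: naeb-g-lat-zo-ir
1. f -> v, k -> g, p -> b, t -> d / _ Z: fires at position(s) 8: naebgladzoir
2. f -> v, k -> g, p -> b, s -> z, t -> d / _ Z: no change
3. 0 -> e / C _ C: inserts after position(s) 4, 5, 8: naebegeladezoir
surface: naebegeladezoir


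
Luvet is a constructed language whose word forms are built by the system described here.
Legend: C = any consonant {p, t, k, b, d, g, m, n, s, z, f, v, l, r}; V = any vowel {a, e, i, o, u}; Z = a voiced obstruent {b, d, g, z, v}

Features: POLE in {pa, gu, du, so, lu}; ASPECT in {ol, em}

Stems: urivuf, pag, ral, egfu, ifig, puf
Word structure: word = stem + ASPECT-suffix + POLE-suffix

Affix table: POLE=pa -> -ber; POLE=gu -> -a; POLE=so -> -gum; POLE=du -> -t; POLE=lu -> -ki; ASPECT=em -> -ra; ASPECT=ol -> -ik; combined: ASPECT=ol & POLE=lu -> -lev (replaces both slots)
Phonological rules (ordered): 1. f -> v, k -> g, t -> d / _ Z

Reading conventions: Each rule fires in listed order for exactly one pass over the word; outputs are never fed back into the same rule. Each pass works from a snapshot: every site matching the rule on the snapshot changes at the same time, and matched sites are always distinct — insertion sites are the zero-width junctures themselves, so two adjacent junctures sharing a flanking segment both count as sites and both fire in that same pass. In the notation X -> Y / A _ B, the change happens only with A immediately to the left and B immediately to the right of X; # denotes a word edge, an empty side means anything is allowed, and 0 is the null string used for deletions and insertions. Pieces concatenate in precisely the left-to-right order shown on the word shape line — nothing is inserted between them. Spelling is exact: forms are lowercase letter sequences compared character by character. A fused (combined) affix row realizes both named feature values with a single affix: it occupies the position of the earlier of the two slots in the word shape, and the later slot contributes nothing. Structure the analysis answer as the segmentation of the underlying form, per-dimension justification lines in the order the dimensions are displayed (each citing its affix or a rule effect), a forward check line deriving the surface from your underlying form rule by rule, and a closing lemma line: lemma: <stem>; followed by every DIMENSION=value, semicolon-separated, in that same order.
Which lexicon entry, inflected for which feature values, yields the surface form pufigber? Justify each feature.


underlying: puf-ik-ber
POLE=pa - signalled by the affix -ber
ASPECT=ol - signalled by the affix -ik
check: pufikber -> pufigber
lemma: puf; POLE=pa; ASPECT=ol


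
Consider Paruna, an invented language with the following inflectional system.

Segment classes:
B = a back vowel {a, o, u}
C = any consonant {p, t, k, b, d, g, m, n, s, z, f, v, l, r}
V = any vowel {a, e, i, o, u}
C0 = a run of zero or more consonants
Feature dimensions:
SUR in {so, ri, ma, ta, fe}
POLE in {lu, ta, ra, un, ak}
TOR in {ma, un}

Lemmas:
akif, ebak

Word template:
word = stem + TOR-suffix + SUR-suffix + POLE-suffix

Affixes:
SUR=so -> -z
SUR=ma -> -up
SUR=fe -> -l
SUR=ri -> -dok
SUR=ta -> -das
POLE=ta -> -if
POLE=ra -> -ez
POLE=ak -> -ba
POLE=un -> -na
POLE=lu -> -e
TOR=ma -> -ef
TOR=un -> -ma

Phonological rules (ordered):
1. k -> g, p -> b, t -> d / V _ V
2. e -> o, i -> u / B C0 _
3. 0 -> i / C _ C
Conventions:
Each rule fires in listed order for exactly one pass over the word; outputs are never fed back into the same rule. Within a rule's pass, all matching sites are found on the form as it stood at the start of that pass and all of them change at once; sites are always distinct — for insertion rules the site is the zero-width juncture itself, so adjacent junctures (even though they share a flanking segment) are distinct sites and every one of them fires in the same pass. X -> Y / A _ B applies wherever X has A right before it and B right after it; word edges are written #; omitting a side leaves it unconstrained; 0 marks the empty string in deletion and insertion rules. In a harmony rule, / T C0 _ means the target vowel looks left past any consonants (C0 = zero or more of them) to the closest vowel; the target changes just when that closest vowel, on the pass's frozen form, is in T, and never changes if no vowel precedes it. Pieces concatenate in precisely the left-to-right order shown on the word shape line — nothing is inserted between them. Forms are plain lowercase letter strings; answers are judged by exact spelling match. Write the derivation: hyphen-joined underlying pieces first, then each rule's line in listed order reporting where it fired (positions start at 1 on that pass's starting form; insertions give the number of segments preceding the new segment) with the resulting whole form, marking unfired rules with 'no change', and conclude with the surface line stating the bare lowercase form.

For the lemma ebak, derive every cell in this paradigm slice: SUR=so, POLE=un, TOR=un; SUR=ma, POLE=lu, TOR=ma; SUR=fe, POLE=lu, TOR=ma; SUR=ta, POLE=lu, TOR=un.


cell SUR=so, POLE=un, TOR=un:
underlying: ebak-ma-z-na
1. k -> g, p -> b, t -> d / V _ V: no change
2. e -> o, i -> u / B C0 _: no change
3. 0 -> i / C _ C: inserts after position(s) 4, 7: ebakimazina
surface: ebakimazina

cell SUR=ma, POLE=lu, TOR=ma:
underlying: ebak-ef-up-e
1. k -> g, p -> b, t -> d / V _ V: fires at position(s) 4, 8: ebagefube
2. e -> o, i -> u / B C0 _: fires at position(s) 5, 9: ebagofubo
3. 0 -> i / C _ C: no change
surface: ebagofubo

cell SUR=fe, POLE=lu, TOR=ma:
underlying: ebak-ef-l-e
1. k -> g, p -> b, t -> d / V _ V: fires at position(s) 4: ebagefle
2. e -> o, i -> u / B C0 _: fires at position(s) 5: ebagofle
3. 0 -> i / C _ C: inserts after position(s) 6: ebagofile
surface: ebagofile

cell SUR=ta, POLE=lu, TOR=un:
underlying: ebak-ma-das-e
1. k -> g, p -> b, t -> d / V _ V: no change
2. e -> o, i -> u / B C0 _: fires at position(s) 10: ebakmadaso
3. 0 -> i / C _ C: inserts after position(s) 4: ebakimadaso
surface: ebakimadaso


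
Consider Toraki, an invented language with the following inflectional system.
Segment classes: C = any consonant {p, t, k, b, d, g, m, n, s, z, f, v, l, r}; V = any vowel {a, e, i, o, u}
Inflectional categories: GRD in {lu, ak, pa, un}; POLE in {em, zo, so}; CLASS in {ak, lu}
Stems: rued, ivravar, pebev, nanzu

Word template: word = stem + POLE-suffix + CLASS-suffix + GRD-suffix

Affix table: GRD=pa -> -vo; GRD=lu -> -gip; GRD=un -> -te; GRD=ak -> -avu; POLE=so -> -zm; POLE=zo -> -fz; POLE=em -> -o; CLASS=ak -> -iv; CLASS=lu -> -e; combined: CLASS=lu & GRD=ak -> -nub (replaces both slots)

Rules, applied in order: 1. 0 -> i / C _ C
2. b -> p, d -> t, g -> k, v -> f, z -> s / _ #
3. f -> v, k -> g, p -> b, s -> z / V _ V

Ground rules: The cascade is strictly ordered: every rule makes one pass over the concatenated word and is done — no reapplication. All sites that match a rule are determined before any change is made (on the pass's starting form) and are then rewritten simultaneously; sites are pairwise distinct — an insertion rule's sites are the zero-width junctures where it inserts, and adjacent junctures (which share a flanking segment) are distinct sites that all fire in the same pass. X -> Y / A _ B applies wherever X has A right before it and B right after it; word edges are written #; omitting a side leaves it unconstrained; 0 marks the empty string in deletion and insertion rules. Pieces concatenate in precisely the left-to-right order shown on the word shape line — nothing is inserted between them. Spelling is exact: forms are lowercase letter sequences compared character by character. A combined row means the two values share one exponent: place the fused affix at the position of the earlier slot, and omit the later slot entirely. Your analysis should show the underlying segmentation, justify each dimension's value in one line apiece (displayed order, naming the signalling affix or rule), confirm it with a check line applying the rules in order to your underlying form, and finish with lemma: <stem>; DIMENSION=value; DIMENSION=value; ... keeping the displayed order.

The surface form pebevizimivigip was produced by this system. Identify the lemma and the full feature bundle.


underlying: pebev-zm-iv-gip
GRD=lu - signalled by the affix -gip
POLE=so - signalled by the affix -zm
CLASS=ak - signalled by the affix -iv
check: pebevzmivgip -> pebevizimivigip -> pebevizimivigip -> pebevizimivigip
lemma: pebev; GRD=lu; POLE=so; CLASS=ak


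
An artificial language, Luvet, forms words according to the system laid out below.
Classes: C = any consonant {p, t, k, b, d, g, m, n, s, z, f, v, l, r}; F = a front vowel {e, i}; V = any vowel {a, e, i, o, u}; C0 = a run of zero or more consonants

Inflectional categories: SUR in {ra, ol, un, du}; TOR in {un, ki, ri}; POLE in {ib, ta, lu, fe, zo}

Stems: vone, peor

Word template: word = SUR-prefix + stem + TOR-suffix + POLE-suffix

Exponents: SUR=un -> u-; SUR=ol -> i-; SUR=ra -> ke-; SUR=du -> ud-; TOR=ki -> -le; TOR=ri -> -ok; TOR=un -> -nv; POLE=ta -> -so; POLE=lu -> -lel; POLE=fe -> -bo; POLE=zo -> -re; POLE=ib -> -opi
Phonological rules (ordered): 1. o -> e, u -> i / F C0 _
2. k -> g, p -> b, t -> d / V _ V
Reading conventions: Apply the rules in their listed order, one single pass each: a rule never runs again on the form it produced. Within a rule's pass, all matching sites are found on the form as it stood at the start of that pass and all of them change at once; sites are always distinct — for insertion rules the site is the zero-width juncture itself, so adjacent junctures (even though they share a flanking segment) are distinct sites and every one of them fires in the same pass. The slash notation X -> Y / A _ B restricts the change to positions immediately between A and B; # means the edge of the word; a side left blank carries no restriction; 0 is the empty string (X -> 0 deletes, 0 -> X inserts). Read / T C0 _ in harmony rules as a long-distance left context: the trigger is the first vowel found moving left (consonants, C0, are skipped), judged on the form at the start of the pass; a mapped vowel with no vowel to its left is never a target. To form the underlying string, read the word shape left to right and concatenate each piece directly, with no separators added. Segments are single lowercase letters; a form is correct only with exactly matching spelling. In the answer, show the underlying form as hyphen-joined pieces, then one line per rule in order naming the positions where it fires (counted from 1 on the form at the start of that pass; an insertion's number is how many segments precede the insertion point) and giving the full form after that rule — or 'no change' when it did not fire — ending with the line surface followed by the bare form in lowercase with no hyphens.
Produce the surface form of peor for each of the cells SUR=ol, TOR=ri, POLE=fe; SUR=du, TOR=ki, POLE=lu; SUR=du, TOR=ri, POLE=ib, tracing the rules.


cell SUR=ol, TOR=ri, POLE=fe:
underlying: i-peor-ok-bo
1. o -> e, u -> i / F C0 _: fires at position(s) 4: ipeerokbo
2. k -> g, p -> b, t -> d / V _ V: fires at position(s) 2: ibeerokbo
surface: ibeerokbo

cell SUR=du, TOR=ki, POLE=lu:
underlying: ud-peor-le-lel
1. o -> e, u -> i / F C0 _: fires at position(s) 5: udpeerlelel
2. k -> g, p -> b, t -> d / V _ V: no change
surface: udpeerlelel

cell SUR=du, TOR=ri, POLE=ib:
underlying: ud-peor-ok-opi
1. o -> e, u -> i / F C0 _: fires at position(s) 5: udpeerokopi
2. k -> g, p -> b, t -> d / V _ V: fires at position(s) 8, 10: udpeerogobi
surface: udpeerogobi


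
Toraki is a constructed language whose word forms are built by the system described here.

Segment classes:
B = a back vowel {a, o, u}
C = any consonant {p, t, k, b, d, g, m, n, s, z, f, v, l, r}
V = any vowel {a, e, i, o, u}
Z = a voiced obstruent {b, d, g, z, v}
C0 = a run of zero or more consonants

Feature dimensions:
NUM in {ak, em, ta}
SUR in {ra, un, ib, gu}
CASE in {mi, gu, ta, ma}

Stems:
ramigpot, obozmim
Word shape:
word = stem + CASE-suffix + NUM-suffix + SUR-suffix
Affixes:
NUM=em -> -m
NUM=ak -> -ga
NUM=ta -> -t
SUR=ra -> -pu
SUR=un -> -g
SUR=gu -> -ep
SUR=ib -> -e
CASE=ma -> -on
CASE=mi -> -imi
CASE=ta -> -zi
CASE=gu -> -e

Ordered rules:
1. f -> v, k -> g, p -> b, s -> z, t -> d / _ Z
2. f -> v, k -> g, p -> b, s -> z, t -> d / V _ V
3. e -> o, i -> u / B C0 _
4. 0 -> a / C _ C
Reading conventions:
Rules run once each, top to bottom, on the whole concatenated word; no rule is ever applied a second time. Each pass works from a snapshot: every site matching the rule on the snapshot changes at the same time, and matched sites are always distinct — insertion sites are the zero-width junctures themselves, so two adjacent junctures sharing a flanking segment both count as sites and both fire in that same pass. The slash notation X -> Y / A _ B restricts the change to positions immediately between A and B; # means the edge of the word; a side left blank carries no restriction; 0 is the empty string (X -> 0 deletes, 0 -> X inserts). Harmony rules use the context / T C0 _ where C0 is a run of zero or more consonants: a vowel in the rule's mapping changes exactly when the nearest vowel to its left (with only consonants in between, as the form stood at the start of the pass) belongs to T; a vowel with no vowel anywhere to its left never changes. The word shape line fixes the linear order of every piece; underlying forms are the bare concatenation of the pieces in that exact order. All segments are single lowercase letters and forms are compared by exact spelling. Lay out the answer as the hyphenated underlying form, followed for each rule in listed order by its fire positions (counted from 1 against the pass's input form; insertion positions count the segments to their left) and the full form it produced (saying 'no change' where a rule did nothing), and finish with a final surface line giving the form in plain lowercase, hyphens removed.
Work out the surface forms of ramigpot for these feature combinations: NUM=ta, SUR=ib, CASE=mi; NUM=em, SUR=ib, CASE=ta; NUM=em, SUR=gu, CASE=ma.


cell NUM=ta, SUR=ib, CASE=mi:
underlying: ramigpot-imi-t-e
1. f -> v, k -> g, p -> b, s -> z, t -> d / _ Z: no change
2. f -> v, k -> g, p -> b, s -> z, t -> d / V _ V: fires at position(s) 8, 12: ramigpodimide
3. e -> o, i -> u / B C0 _: fires at position(s) 4, 9: ramugpodumide
4. 0 -> a / C _ C: inserts after position(s) 5: ramugapodumide
surface: ramugapodumide

cell NUM=em, SUR=ib, CASE=ta:
underlying: ramigpot-zi-m-e
1. f -> v, k -> g, p -> b, s -> z, t -> d / _ Z: fires at position(s) 8: ramigpodzime
2. f -> v, k -> g, p -> b, s -> z, t -> d / V _ V: no change
3. e -> o, i -> u / B C0 _: fires at position(s) 4, 10: ramugpodzume
4. 0 -> a / C _ C: inserts after position(s) 5, 8: ramugapodazume
surface: ramugapodazume

cell NUM=em, SUR=gu, CASE=ma:
underlying: ramigpot-on-m-ep
1. f -> v, k -> g, p -> b, s -> z, t -> d / _ Z: no change
2. f -> v, k -> g, p -> b, s -> z, t -> d / V _ V: fires at position(s) 8: ramigpodonmep
3. e -> o, i -> u / B C0 _: fires at position(s) 4, 12: ramugpodonmop
4. 0 -> a / C _ C: inserts after position(s) 5, 10: ramugapodonamop
surface: ramugapodonamop


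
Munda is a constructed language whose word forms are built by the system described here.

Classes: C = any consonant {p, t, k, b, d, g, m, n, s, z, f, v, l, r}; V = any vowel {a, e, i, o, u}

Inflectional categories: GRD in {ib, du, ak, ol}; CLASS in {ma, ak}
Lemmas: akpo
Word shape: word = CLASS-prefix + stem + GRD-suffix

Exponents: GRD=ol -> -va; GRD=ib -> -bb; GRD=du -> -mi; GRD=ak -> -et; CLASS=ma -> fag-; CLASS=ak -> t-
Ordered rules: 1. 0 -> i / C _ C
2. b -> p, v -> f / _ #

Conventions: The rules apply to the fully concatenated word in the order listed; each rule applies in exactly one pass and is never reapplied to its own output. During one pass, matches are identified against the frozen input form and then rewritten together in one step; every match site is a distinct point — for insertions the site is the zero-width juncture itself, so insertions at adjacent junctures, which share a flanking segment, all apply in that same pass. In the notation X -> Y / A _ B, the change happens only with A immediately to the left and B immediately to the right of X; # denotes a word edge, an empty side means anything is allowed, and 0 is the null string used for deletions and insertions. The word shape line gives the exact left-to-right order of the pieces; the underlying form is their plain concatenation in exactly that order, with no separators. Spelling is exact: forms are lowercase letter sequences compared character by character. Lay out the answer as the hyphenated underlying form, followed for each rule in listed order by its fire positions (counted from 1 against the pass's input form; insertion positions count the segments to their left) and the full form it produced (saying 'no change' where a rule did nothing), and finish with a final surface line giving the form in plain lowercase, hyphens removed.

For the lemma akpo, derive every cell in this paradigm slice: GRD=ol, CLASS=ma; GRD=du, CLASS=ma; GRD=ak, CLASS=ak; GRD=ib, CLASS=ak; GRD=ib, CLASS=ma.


cell GRD=ol, CLASS=ma:
underlying: fag-akpo-va
1. 0 -> i / C _ C: inserts after position(s) 5: fagakipova
2. b -> p, v -> f / _ #: no change
surface: fagakipova

cell GRD=du, CLASS=ma:
underlying: fag-akpo-mi
1. 0 -> i / C _ C: inserts after position(s) 5: fagakipomi
2. b -> p, v -> f / _ #: no change
surface: fagakipomi

cell GRD=ak, CLASS=ak:
underlying: t-akpo-et
1. 0 -> i / C _ C: inserts after position(s) 3: takipoet
2. b -> p, v -> f / _ #: no change
surface: takipoet

cell GRD=ib, CLASS=ak:
underlying: t-akpo-bb
1. 0 -> i / C _ C: inserts after position(s) 3, 6: takipobib
2. b -> p, v -> f / _ #: fires at position(s) 9: takipobip
surface: takipobip

cell GRD=ib, CLASS=ma:
underlying: fag-akpo-bb
1. 0 -> i / C _ C: inserts after position(s) 5, 8: fagakipobib
2. b -> p, v -> f / _ #: fires at position(s) 11: fagakipobip
surface: fagakipobip


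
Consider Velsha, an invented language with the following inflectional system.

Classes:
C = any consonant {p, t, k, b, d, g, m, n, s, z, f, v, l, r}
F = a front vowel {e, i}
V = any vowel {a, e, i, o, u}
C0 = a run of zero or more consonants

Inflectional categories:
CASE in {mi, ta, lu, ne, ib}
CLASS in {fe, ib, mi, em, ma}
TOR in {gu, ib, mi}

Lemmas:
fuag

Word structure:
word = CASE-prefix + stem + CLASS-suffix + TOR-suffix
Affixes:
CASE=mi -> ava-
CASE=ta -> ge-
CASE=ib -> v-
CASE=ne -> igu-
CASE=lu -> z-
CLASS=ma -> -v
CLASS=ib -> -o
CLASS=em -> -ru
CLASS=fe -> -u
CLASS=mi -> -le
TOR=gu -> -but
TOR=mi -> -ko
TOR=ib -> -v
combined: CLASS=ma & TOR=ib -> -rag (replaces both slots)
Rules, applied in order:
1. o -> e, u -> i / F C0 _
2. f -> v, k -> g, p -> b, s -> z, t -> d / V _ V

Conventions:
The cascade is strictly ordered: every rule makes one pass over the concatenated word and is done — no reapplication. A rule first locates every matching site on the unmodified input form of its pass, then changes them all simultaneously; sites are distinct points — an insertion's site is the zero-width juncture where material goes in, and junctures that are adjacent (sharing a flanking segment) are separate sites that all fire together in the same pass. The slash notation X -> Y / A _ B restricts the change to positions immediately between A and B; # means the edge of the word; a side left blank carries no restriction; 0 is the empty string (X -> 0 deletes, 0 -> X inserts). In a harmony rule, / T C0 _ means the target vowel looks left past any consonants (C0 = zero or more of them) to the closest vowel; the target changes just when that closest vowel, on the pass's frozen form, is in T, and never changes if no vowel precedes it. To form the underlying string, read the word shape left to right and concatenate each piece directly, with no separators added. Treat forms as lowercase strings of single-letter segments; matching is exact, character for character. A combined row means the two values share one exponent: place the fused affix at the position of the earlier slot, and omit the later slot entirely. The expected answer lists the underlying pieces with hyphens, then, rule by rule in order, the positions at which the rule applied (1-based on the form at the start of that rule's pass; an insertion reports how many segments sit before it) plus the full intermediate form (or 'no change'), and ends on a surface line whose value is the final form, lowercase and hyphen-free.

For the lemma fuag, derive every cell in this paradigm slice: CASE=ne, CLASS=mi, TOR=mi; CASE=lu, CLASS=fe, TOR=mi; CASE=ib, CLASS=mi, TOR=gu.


cell CASE=ne, CLASS=mi, TOR=mi:
underlying: igu-fuag-le-ko
1. o -> e, u -> i / F C0 _: fires at position(s) 3, 11: igifuagleke
2. f -> v, k -> g, p -> b, s -> z, t -> d / V _ V: fires at position(s) 4, 10: igivuaglege
surface: igivuaglege

cell CASE=lu, CLASS=fe, TOR=mi:
underlying: z-fuag-u-ko
1. o -> e, u -> i / F C0 _: no change
2. f -> v, k -> g, p -> b, s -> z, t -> d / V _ V: fires at position(s) 7: zfuagugo
surface: zfuagugo

cell CASE=ib, CLASS=mi, TOR=gu:
underlying: v-fuag-le-but
1. o -> e, u -> i / F C0 _: fires at position(s) 9: vfuaglebit
2. f -> v, k -> g, p -> b, s -> z, t -> d / V _ V: no change
surface: vfuaglebit


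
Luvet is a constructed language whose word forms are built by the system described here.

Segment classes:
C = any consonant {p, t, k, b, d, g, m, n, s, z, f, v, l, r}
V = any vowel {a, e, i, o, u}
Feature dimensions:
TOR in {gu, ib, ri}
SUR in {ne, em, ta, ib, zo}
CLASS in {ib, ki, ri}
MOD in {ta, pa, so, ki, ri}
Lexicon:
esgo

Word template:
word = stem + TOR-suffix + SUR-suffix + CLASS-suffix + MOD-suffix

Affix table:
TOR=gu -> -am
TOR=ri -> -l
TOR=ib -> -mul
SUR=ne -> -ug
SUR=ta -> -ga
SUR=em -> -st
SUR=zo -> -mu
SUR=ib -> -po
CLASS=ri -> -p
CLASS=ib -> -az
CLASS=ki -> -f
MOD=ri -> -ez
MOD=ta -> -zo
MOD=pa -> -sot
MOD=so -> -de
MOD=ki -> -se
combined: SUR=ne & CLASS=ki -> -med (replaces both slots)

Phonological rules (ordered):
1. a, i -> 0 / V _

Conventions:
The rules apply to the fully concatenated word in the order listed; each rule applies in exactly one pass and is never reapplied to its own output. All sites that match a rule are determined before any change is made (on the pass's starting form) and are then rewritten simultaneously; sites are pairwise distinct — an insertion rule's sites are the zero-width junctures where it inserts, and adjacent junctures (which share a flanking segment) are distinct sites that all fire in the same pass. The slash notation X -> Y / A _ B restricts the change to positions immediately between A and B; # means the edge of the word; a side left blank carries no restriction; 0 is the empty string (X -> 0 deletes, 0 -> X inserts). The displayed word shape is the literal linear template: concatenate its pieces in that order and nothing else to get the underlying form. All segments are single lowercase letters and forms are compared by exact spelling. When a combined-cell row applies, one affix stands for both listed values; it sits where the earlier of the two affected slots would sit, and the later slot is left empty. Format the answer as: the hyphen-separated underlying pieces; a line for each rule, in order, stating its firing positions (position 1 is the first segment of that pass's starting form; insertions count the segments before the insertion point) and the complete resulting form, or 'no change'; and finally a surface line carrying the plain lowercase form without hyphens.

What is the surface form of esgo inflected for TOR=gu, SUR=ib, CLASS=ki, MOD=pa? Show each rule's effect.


underlying: esgo-am-po-f-sot
1. a, i -> 0 / V _: fires at position(s) 5: esgompofsot
surface: esgompofsot


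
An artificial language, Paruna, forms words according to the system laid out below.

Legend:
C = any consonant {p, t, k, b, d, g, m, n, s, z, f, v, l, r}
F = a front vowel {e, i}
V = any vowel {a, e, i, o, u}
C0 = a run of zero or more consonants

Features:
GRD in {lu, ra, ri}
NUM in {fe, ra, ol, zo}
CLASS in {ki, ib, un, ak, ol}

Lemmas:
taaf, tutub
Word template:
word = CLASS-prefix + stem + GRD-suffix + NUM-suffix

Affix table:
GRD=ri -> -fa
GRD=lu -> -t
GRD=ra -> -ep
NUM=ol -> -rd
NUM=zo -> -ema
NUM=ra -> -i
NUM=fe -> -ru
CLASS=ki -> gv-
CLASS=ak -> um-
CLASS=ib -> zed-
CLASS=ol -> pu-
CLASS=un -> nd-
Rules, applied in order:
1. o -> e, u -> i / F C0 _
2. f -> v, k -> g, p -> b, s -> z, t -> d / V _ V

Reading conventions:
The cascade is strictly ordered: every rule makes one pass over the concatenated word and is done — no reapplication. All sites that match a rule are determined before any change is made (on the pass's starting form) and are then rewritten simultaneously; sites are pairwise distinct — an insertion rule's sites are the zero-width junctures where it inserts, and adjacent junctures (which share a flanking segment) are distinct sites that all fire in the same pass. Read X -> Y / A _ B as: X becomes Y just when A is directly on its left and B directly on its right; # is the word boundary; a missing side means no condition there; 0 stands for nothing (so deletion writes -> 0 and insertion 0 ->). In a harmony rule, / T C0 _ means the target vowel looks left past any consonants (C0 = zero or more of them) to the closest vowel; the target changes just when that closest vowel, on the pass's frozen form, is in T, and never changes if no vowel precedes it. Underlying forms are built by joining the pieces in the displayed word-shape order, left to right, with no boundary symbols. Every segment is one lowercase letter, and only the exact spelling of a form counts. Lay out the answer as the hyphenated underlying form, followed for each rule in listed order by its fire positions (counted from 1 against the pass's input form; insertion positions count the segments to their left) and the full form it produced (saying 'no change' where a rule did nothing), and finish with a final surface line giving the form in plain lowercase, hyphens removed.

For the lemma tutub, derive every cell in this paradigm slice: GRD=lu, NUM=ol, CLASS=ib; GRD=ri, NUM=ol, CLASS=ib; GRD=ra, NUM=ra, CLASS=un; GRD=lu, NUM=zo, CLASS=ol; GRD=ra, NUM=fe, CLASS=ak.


cell GRD=lu, NUM=ol, CLASS=ib:
underlying: zed-tutub-t-rd
1. o -> e, u -> i / F C0 _: fires at position(s) 5: zedtitubtrd
2. f -> v, k -> g, p -> b, s -> z, t -> d / V _ V: fires at position(s) 6: zedtidubtrd
surface: zedtidubtrd

cell GRD=ri, NUM=ol, CLASS=ib:
underlying: zed-tutub-fa-rd
1. o -> e, u -> i / F C0 _: fires at position(s) 5: zedtitubfard
2. f -> v, k -> g, p -> b, s -> z, t -> d / V _ V: fires at position(s) 6: zedtidubfard
surface: zedtidubfard

cell GRD=ra, NUM=ra, CLASS=un:
underlying: nd-tutub-ep-i
1. o -> e, u -> i / F C0 _: no change
2. f -> v, k -> g, p -> b, s -> z, t -> d / V _ V: fires at position(s) 5, 9: ndtudubebi
surface: ndtudubebi

cell GRD=lu, NUM=zo, CLASS=ol:
underlying: pu-tutub-t-ema
1. o -> e, u -> i / F C0 _: no change
2. f -> v, k -> g, p -> b, s -> z, t -> d / V _ V: fires at position(s) 3, 5: pududubtema
surface: pududubtema

cell GRD=ra, NUM=fe, CLASS=ak:
underlying: um-tutub-ep-ru
1. o -> e, u -> i / F C0 _: fires at position(s) 11: umtutubepri
2. f -> v, k -> g, p -> b, s -> z, t -> d / V _ V: fires at position(s) 5: umtudubepri
surface: umtudubepri


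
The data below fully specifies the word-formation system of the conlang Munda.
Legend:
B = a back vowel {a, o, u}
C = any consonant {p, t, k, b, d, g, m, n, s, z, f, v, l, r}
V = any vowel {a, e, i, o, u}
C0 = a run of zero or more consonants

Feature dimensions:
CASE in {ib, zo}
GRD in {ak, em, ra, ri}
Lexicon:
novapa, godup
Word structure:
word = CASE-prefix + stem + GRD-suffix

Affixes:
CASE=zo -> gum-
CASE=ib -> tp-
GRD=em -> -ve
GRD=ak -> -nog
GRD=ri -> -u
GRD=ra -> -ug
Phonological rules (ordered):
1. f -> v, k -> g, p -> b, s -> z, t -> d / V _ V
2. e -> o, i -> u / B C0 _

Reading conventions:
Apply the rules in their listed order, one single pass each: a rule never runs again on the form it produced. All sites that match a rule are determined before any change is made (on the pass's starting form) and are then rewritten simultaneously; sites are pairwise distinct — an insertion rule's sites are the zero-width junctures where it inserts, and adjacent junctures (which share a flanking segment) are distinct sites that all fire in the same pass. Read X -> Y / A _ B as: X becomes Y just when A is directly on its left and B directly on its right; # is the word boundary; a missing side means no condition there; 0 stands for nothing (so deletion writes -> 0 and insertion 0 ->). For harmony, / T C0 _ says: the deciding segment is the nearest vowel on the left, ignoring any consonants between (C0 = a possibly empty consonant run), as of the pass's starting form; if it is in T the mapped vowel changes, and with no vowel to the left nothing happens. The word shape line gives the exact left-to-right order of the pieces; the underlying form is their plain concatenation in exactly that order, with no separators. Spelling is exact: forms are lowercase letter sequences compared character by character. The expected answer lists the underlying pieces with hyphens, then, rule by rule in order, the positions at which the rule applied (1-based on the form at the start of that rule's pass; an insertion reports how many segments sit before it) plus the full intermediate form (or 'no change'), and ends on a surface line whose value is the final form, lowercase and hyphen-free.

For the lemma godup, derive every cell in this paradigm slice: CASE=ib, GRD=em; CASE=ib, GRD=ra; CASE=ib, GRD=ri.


cell CASE=ib, GRD=em:
underlying: tp-godup-ve
1. f -> v, k -> g, p -> b, s -> z, t -> d / V _ V: no change
2. e -> o, i -> u / B C0 _: fires at position(s) 9: tpgodupvo
surface: tpgodupvo

cell CASE=ib, GRD=ra:
underlying: tp-godup-ug
1. f -> v, k -> g, p -> b, s -> z, t -> d / V _ V: fires at position(s) 7: tpgodubug
2. e -> o, i -> u / B C0 _: no change
surface: tpgodubug

cell CASE=ib, GRD=ri:
underlying: tp-godup-u
1. f -> v, k -> g, p -> b, s -> z, t -> d / V _ V: fires at position(s) 7: tpgodubu
2. e -> o, i -> u / B C0 _: no change
surface: tpgodubu


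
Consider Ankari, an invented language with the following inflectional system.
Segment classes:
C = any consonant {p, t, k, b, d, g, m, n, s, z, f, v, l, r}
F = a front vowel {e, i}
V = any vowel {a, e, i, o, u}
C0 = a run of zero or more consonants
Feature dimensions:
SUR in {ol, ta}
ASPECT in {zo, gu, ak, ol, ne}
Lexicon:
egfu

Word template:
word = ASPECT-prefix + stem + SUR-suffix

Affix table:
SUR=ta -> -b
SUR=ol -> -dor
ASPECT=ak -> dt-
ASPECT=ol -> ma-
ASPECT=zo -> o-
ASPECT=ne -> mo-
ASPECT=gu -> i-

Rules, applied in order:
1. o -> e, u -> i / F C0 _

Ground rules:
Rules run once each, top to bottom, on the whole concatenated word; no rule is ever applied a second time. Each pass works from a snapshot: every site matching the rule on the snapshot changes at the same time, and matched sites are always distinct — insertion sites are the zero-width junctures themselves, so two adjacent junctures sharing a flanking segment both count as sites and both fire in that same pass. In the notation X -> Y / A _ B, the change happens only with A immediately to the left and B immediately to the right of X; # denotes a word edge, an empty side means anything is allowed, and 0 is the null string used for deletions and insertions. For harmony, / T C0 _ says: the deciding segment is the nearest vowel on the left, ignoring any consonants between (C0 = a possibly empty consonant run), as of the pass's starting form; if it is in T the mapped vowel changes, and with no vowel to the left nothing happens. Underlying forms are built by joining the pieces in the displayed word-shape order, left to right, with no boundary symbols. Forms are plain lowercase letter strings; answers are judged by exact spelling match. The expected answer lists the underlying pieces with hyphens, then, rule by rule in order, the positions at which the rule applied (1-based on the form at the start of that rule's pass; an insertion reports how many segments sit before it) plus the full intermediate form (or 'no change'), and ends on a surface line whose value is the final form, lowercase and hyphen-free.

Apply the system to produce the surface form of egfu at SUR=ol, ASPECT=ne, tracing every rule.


underlying: mo-egfu-dor
1. o -> e, u -> i / F C0 _: fires at position(s) 6: moegfidor
surface: moegfidor


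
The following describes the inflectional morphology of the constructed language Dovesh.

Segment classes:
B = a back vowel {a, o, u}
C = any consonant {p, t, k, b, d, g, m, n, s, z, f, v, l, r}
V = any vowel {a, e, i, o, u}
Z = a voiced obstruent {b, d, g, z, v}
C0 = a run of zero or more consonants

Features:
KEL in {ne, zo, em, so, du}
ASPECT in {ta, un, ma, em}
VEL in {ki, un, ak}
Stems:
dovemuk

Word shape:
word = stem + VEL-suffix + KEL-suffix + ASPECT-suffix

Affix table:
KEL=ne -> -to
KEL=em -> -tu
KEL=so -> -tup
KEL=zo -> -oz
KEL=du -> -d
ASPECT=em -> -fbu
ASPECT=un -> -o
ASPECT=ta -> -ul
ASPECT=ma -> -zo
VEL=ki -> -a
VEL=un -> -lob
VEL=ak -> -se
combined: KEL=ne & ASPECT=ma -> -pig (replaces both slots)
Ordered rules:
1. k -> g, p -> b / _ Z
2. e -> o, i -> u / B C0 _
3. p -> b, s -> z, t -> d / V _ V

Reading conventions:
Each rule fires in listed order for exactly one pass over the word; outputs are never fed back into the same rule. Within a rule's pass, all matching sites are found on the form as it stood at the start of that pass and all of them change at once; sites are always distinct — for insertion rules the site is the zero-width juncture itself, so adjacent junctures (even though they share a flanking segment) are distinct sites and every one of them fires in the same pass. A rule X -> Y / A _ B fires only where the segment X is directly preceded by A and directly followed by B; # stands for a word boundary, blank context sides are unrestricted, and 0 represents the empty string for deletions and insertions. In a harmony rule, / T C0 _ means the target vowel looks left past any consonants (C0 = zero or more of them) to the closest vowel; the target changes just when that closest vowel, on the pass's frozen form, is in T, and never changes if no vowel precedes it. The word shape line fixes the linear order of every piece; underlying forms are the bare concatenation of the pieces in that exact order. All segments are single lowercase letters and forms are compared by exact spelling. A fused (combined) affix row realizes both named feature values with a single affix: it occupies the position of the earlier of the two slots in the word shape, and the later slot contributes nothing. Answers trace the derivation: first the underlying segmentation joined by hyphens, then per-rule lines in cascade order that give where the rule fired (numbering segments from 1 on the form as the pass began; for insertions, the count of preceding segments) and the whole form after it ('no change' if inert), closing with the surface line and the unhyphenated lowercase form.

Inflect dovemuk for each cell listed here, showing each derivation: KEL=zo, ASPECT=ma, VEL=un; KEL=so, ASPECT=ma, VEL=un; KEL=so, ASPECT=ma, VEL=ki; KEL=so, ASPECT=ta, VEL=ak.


cell KEL=zo, ASPECT=ma, VEL=un:
underlying: dovemuk-lob-oz-zo
1. k -> g, p -> b / _ Z: no change
2. e -> o, i -> u / B C0 _: fires at position(s) 4: dovomuklobozzo
3. p -> b, s -> z, t -> d / V _ V: no change
surface: dovomuklobozzo

cell KEL=so, ASPECT=ma, VEL=un:
underlying: dovemuk-lob-tup-zo
1. k -> g, p -> b / _ Z: fires at position(s) 13: dovemuklobtubzo
2. e -> o, i -> u / B C0 _: fires at position(s) 4: dovomuklobtubzo
3. p -> b, s -> z, t -> d / V _ V: no change
surface: dovomuklobtubzo

cell KEL=so, ASPECT=ma, VEL=ki:
underlying: dovemuk-a-tup-zo
1. k -> g, p -> b / _ Z: fires at position(s) 11: dovemukatubzo
2. e -> o, i -> u / B C0 _: fires at position(s) 4: dovomukatubzo
3. p -> b, s -> z, t -> d / V _ V: fires at position(s) 9: dovomukadubzo
surface: dovomukadubzo

cell KEL=so, ASPECT=ta, VEL=ak:
underlying: dovemuk-se-tup-ul
1. k -> g, p -> b / _ Z: no change
2. e -> o, i -> u / B C0 _: fires at position(s) 4, 9: dovomuksotupul
3. p -> b, s -> z, t -> d / V _ V: fires at position(s) 10, 12: dovomuksodubul
surface: dovomuksodubul
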